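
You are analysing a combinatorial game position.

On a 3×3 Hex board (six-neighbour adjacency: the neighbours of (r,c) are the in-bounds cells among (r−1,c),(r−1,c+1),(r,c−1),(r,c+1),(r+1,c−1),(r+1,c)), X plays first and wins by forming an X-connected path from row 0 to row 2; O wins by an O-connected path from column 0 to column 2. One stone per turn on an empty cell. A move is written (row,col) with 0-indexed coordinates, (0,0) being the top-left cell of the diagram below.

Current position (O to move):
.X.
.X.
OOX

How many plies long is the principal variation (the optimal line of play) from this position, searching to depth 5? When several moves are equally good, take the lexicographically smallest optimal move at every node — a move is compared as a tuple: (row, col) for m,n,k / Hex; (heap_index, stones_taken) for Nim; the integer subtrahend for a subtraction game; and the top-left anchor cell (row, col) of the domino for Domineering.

ply 1, O at .X./.X./OOX | (0,0)=-1→OX./.X./OOX; (0,2)=-1→.XO/.X./OOX; (1,0)=-1→.X./OX./OOX; (1,2)=+1→.X./.XO/OOX*
ply 2: .X./.XO/OOX is terminal -1 (X); from .X./.X./OOX depth 5

PV length from [.X./.X./OOX]: 1 ply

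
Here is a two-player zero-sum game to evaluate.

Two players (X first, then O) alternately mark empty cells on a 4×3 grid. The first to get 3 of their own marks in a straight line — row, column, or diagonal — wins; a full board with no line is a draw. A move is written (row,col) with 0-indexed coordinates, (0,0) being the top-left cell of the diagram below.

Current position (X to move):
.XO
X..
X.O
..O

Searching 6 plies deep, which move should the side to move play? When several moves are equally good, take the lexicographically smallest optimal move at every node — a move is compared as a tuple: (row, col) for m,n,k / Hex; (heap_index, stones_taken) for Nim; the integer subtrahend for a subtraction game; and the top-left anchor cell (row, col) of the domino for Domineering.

[.XO/X../X.O/..O] X move#1: (0,0):+1/XXO/X../X.O/..O*, (1,1):-1/.XO/XX./X.O/..O, (1,2):+1/.XO/X.X/X.O/..O, (2,1):-1/.XO/X../XXO/..O, (3,0):+1/.XO/X../X.O/X.O, (3,1):-1/.XO/X../X.O/.XO
[XXO/X../X.O/..O] end (terminal -1, O#2); searched .XO/X../X.O/..O to 6

X's best at [.XO/X../X.O/..O]: (0,0)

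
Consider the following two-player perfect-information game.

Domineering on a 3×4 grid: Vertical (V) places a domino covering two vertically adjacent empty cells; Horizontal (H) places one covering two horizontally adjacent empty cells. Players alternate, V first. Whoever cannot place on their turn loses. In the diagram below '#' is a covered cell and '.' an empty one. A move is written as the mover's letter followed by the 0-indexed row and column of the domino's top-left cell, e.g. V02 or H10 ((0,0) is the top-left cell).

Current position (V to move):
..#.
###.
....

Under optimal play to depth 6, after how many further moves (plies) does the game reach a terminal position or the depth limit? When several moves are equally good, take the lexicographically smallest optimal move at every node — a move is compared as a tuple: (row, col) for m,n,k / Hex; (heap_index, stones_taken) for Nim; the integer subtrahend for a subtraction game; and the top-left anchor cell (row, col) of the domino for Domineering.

PV length from [..#./###./....]: 2 plies

p1 V@[..#./###./....]: V03[..##/####/....]-1* V13[..#./####/...#]-1
p2 H@[..##/####/....]: H00[####/####/....]+1* H20[..##/####/##..]+1 H21[..##/####/.##.]+1 H22[..##/####/..##]+1
p3 V@[####/####/....] terminal -1; root [..#./###./....] d6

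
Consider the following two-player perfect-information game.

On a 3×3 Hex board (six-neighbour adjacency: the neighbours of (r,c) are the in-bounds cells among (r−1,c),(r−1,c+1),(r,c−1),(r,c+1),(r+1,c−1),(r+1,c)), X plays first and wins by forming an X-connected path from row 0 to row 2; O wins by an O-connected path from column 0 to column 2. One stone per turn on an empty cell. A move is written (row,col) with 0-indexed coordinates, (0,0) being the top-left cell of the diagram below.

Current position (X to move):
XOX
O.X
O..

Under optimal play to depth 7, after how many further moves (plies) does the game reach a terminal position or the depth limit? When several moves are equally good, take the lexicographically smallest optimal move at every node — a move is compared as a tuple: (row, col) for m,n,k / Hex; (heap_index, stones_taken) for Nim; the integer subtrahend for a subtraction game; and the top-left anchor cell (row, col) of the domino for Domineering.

ply 1, X at XOX/O.X/O.. | (1,1)=+1→XOX/OXX/O..*; (2,1)=+1→XOX/O.X/OX.; (2,2)=+1→XOX/O.X/O.X
ply 2, O at XOX/OXX/O.. | (2,1)=-1→XOX/OXX/OO.*; (2,2)=-1→XOX/OXX/O.O
ply 3, X at XOX/OXX/OO. | (2,2)=+1→XOX/OXX/OOX*
ply 4: XOX/OXX/OOX is terminal -1 (O); from XOX/O.X/O.. depth 7

PV length from [XOX/O.X/O..]: 3 plies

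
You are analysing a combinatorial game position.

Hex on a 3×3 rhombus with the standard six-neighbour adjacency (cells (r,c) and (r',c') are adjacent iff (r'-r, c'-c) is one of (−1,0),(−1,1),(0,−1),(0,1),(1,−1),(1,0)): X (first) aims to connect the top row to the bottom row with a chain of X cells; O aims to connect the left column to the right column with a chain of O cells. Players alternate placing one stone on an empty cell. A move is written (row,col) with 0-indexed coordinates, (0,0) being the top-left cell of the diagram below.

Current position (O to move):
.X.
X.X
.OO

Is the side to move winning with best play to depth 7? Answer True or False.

O winning at [.X./X.X/.OO]: True

ply 1, O at .X./X.X/.OO | (0,0)=-1→OX./X.X/.OO; (0,2)=-1→.XO/X.X/.OO; (1,1)=-1→.X./XOX/.OO; (2,0)=+1→.X./X.X/OOO*
ply 2: .X./X.X/OOO is terminal -1 (X); from .X./X.X/.OO depth 7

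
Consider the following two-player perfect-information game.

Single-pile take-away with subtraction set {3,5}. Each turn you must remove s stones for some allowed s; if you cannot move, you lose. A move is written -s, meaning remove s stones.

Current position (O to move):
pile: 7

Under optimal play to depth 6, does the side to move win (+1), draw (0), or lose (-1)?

ply 1, O at 7 | -3=-1→4; -5=+1→2*
ply 2: 2 is terminal -1 (X); from 7 depth 6

value(7, O) = +1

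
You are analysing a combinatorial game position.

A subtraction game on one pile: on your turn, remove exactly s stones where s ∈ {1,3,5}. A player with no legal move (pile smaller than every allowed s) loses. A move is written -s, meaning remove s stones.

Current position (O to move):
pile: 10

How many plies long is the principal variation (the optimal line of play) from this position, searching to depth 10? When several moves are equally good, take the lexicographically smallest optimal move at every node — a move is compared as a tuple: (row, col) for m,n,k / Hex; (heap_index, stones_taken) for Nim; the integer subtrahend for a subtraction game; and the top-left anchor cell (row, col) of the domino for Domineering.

PV length from [10]: 10 plies

ply 1, O at 10 | -1=-1→9*; -3=-1→7; -5=-1→5
ply 2, X at 9 | -1=+1→8*; -3=+1→6; -5=+1→4
ply 3, O at 8 | -1=-1→7*; -3=-1→5; -5=-1→3
ply 4, X at 7 | -1=+1→6*; -3=+1→4; -5=+1→2
ply 5, O at 6 | -1=-1→5*; -3=-1→3; -5=-1→1
ply 6, X at 5 | -1=+1→4*; -3=+1→2; -5=+1→0
ply 7, O at 4 | -1=-1→3*; -3=-1→1
ply 8, X at 3 | -1=+1→2*; -3=+1→0
ply 9, O at 2 | -1=-1→1*
ply 10, X at 1 | -1=+1→0*
ply 11: 0 is terminal -1 (O); from 10 depth 10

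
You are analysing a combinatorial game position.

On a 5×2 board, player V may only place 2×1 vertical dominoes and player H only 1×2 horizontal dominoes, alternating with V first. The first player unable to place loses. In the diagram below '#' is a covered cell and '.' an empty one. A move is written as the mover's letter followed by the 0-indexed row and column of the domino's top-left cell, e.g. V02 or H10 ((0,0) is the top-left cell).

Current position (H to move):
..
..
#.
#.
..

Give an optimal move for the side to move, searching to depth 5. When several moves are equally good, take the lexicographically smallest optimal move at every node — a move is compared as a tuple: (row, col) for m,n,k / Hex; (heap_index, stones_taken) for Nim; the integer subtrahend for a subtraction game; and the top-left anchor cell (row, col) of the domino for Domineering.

p1 H@[../../#./#./..]: H00[##/../#./#./..]+1* H10[../##/#./#./..]+1 H40[../../#./#./##]-1
p2 V@[##/../#./#./..]: V11[##/.#/##/#./..]-1* V21[##/../##/##/..]-1 V31[##/../#./##/.#]-1
p3 H@[##/.#/##/#./..]: H40[##/.#/##/#./##]+1*
p4 V@[##/.#/##/#./##] terminal -1; root [../../#./#./..] d5

H's best at [../../#./#./..]: H00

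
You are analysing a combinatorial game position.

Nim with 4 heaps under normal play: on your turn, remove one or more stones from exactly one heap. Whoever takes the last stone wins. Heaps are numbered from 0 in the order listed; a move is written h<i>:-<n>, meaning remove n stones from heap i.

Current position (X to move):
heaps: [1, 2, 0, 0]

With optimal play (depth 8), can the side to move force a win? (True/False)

ply 1, X at (1,2,0,0) | h0:-1=-1→(0,2,0,0); h1:-1=+1→(1,1,0,0)*; h1:-2=-1→(1,0,0,0)
ply 2, O at (1,1,0,0) | h0:-1=-1→(0,1,0,0)*; h1:-1=-1→(1,0,0,0)
ply 3, X at (0,1,0,0) | h1:-1=+1→(0,0,0,0)*
ply 4: (0,0,0,0) is terminal -1 (O); from (1,2,0,0) depth 8

X winning at [(1,2,0,0)]: True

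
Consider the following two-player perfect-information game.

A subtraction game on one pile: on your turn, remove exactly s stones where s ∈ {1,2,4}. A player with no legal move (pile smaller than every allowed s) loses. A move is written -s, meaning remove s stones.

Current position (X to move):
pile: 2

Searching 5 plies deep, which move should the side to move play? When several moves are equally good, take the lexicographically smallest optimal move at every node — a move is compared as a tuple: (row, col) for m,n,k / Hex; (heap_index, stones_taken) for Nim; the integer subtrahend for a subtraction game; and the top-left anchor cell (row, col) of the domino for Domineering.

[2] X move#1: -1:-1/1, -2:+1/0*
[0] end (terminal -1, O#2); searched 2 to 5

X's best at [2]: -2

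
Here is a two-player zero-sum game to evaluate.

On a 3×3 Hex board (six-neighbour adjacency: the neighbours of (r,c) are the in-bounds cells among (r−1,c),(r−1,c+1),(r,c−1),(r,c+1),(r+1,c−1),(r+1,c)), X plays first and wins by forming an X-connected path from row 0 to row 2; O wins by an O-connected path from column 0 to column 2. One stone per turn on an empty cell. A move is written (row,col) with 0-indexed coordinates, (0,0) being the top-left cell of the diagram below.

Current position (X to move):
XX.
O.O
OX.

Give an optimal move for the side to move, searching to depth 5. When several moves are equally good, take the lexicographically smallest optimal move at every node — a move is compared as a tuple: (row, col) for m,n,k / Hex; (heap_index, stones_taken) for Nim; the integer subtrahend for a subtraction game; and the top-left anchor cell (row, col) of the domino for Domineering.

p1 X@[XX./O.O/OX.]: (0,2)[XXX/O.O/OX.]-1 (1,1)[XX./OXO/OX.]+1* (2,2)[XX./O.O/OXX]-1
p2 O@[XX./OXO/OX.] terminal -1; root [XX./O.O/OX.] d5

X's best at [XX./O.O/OX.]: (1,1)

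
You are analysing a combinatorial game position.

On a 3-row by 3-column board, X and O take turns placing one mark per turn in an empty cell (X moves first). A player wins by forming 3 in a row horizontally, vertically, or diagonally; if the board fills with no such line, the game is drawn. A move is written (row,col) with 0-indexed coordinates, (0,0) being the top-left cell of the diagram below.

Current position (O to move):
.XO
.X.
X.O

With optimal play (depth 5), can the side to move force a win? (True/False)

p1 O@[.XO/.X./X.O]: (0,0)[OXO/.X./X.O]-1 (1,0)[.XO/OX./X.O]-1 (1,2)[.XO/.XO/X.O]+1* (2,1)[.XO/.X./XOO]+0
p2 X@[.XO/.XO/X.O] terminal -1; root [.XO/.X./X.O] d5

O winning at [.XO/.X./X.O]: True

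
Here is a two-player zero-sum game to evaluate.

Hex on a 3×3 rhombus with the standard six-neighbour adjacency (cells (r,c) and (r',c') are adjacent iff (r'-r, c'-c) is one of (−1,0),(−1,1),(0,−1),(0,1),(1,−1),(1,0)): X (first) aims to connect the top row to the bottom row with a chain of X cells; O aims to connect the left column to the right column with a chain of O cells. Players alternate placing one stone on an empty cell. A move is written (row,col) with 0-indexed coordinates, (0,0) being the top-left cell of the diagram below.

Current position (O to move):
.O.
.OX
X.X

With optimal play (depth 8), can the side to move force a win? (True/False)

O winning at [.O./.OX/X.X]: True

p1 O@[.O./.OX/X.X]: (0,0)[OO./.OX/X.X]-1 (0,2)[.OO/.OX/X.X]+1* (1,0)[.O./OOX/X.X]-1 (2,1)[.O./.OX/XOX]-1
p2 X@[.OO/.OX/X.X]: (0,0)[XOO/.OX/X.X]-1* (1,0)[.OO/XOX/X.X]-1 (2,1)[.OO/.OX/XXX]-1
p3 O@[XOO/.OX/X.X]: (1,0)[XOO/OOX/X.X]+1* (2,1)[XOO/.OX/XOX]-1
p4 X@[XOO/OOX/X.X] terminal -1; root [.O./.OX/X.X] d8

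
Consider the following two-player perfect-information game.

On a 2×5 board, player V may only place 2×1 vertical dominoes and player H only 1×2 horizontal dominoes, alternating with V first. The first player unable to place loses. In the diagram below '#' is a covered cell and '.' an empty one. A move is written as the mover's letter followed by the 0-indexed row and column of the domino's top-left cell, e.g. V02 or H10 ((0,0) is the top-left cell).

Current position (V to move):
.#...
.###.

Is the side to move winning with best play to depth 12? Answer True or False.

V winning at [.#.../.###.]: True

p1 V@[.#.../.###.]: V00[##.../####.]-1 V04[.#..#/.####]+1*
p2 H@[.#..#/.####]: H02[.####/.####]-1*
p3 V@[.####/.####]: V00[#####/#####]+1*
p4 H@[#####/#####] terminal -1; root [.#.../.###.] d12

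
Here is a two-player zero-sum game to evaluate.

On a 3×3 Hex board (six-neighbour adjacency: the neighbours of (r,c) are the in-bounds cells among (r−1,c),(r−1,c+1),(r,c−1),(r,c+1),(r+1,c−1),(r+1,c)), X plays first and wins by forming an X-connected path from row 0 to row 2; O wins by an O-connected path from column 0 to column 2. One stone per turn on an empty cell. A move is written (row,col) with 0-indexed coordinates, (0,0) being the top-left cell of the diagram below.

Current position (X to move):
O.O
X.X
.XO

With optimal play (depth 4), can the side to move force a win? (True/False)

X winning at [O.O/X.X/.XO]: True

ply 1, X at O.O/X.X/.XO | (0,1)=+1→OXO/X.X/.XO*; (1,1)=-1→O.O/XXX/.XO; (2,0)=-1→O.O/X.X/XXO
ply 2, O at OXO/X.X/.XO | (1,1)=-1→OXO/XOX/.XO*; (2,0)=-1→OXO/X.X/OXO
ply 3, X at OXO/XOX/.XO | (2,0)=+1→OXO/XOX/XXO*
ply 4: OXO/XOX/XXO is terminal -1 (O); from O.O/X.X/.XO depth 4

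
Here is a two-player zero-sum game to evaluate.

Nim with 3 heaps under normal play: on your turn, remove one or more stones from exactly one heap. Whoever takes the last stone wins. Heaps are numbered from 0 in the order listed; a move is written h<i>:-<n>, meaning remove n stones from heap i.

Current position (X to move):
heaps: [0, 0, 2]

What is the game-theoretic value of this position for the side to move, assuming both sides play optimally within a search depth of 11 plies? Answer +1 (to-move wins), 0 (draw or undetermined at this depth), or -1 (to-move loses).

value((0,0,2), X) = +1

ply 1, X at (0,0,2) | h2:-1=-1→(0,0,1); h2:-2=+1→(0,0,0)*
ply 2: (0,0,0) is terminal -1 (O); from (0,0,2) depth 11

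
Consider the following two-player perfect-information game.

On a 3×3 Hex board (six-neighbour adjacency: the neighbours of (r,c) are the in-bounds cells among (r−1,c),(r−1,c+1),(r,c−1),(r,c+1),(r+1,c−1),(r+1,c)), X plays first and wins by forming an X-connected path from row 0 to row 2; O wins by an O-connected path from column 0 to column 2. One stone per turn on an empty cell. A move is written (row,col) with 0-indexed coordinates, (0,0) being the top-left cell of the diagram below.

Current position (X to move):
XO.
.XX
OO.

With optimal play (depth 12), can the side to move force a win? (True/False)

X winning at [XO./.XX/OO.]: True

ply 1, X at XO./.XX/OO. | (0,2)=-1→XOX/.XX/OO.; (1,0)=-1→XO./XXX/OO.; (2,2)=+1→XO./.XX/OOX*
ply 2, O at XO./.XX/OOX | (0,2)=-1→XOO/.XX/OOX*; (1,0)=-1→XO./OXX/OOX
ply 3, X at XOO/.XX/OOX | (1,0)=+1→XOO/XXX/OOX*
ply 4: XOO/XXX/OOX is terminal -1 (O); from XO./.XX/OO. depth 12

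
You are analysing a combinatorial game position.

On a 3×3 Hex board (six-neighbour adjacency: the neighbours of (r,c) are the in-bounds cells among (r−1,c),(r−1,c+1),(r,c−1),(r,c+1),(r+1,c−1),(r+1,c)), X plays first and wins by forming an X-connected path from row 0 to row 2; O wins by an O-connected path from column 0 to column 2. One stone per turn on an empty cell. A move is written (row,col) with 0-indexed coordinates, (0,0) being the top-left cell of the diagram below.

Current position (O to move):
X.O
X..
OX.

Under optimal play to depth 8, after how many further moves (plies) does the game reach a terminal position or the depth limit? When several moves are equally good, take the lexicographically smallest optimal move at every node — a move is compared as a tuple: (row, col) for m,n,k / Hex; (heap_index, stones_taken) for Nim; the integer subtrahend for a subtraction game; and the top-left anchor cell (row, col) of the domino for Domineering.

PV length from [X.O/X../OX.]: 1 ply

ply 1, O at X.O/X../OX. | (0,1)=-1→XOO/X../OX.; (1,1)=+1→X.O/XO./OX.*; (1,2)=-1→X.O/X.O/OX.; (2,2)=-1→X.O/X../OXO
ply 2: X.O/XO./OX. is terminal -1 (X); from X.O/X../OX. depth 8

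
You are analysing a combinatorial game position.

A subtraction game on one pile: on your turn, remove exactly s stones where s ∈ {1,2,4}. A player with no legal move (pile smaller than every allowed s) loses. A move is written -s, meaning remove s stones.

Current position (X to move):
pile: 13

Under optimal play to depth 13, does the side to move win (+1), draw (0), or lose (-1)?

[13] X move#1: -1:+1/12*, -2:-1/11, -4:+1/9
[12] O move#2: -1:-1/11*, -2:-1/10, -4:-1/8
[11] X move#3: -1:-1/10, -2:+1/9*, -4:-1/7
[9] O move#4: -1:-1/8*, -2:-1/7, -4:-1/5
[8] X move#5: -1:-1/7, -2:+1/6*, -4:-1/4
[6] O move#6: -1:-1/5*, -2:-1/4, -4:-1/2
[5] X move#7: -1:-1/4, -2:+1/3*, -4:-1/1
[3] O move#8: -1:-1/2*, -2:-1/1
[2] X move#9: -1:-1/1, -2:+1/0*
[0] end (terminal -1, O#10); searched 13 to 13

value(13, X) = +1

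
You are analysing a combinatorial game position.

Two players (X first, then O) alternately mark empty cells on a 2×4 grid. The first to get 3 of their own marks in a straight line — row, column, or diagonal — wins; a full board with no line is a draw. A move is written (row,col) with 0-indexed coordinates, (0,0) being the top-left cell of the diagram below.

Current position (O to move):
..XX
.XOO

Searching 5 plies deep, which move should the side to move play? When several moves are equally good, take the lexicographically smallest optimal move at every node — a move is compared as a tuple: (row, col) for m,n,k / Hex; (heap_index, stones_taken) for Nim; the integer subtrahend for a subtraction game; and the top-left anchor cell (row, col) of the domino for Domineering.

O's best at [..XX/.XOO]: (0,1)

[..XX/.XOO] O move#1: (0,0):-1/O.XX/.XOO, (0,1):+0/.OXX/.XOO*, (1,0):-1/..XX/OXOO
[.OXX/.XOO] X move#2: (0,0):+0/XOXX/.XOO*, (1,0):+0/.OXX/XXOO
[XOXX/.XOO] O move#3: (1,0):+0/XOXX/OXOO*
[XOXX/OXOO] end (terminal +0, X#4); searched ..XX/.XOO to 5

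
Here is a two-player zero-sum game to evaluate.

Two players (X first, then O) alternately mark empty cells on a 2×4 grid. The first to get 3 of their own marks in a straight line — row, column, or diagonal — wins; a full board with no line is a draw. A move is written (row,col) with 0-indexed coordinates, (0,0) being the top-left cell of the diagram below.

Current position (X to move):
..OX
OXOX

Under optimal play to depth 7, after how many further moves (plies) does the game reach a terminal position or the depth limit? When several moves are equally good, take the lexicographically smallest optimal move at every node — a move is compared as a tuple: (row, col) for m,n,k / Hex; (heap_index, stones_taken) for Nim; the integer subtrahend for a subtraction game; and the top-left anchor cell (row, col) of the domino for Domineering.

ply 1, X at ..OX/OXOX | (0,0)=+0→X.OX/OXOX*; (0,1)=+0→.XOX/OXOX
ply 2, O at X.OX/OXOX | (0,1)=+0→XOOX/OXOX*
ply 3: XOOX/OXOX is terminal +0 (X); from ..OX/OXOX depth 7

PV length from [..OX/OXOX]: 2 plies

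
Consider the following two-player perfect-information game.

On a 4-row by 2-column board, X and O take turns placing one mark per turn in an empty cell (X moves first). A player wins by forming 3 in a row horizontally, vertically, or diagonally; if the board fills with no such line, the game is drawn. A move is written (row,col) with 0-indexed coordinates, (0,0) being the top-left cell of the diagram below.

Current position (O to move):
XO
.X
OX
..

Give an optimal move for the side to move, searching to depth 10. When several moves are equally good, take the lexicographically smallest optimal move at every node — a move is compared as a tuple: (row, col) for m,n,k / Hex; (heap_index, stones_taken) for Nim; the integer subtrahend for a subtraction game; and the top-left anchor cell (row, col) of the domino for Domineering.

O's best at [XO/.X/OX/..]: (3,1)

ply 1, O at XO/.X/OX/.. | (1,0)=-1→XO/OX/OX/..; (3,0)=-1→XO/.X/OX/O.; (3,1)=+0→XO/.X/OX/.O*
ply 2, X at XO/.X/OX/.O | (1,0)=+0→XO/XX/OX/.O*; (3,0)=+0→XO/.X/OX/XO
ply 3, O at XO/XX/OX/.O | (3,0)=+0→XO/XX/OX/OO*
ply 4: XO/XX/OX/OO is terminal +0 (X); from XO/.X/OX/.. depth 10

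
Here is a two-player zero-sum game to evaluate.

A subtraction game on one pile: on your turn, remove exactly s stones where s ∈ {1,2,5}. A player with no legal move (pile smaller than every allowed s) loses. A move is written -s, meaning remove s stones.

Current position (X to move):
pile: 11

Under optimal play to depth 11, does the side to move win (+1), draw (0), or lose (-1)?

[11] X move#1: -1:-1/10, -2:+1/9*, -5:+1/6
[9] O move#2: -1:-1/8*, -2:-1/7, -5:-1/4
[8] X move#3: -1:-1/7, -2:+1/6*, -5:+1/3
[6] O move#4: -1:-1/5*, -2:-1/4, -5:-1/1
[5] X move#5: -1:-1/4, -2:+1/3*, -5:+1/0
[3] O move#6: -1:-1/2*, -2:-1/1
[2] X move#7: -1:-1/1, -2:+1/0*
[0] end (terminal -1, O#8); searched 11 to 11

value(11, X) = +1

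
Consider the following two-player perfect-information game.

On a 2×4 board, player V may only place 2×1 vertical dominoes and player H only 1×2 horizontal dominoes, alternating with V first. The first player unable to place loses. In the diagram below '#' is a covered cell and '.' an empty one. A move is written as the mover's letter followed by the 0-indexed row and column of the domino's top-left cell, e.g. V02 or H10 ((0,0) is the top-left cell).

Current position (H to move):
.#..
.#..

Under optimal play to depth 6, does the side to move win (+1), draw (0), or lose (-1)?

value(.#../.#.., H) = +1

p1 H@[.#../.#..]: H02[.###/.#..]+1* H12[.#../.###]+1
p2 V@[.###/.#..]: V00[####/##..]-1*
p3 H@[####/##..]: H12[####/####]+1*
p4 V@[####/####] terminal -1; root [.#../.#..] d6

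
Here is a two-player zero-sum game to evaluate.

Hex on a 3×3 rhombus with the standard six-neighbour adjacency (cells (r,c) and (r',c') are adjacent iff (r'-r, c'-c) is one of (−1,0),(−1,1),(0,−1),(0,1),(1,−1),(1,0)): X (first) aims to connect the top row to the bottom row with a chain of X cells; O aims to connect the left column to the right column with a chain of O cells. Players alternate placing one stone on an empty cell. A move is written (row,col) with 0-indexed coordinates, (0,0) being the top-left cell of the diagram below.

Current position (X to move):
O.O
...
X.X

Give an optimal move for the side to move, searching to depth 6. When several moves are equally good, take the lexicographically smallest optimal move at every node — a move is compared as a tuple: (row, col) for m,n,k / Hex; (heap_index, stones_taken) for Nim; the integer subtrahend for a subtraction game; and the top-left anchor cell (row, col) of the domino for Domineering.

p1 X@[O.O/.../X.X]: (0,1)[OXO/.../X.X]+1* (1,0)[O.O/X../X.X]-1 (1,1)[O.O/.X./X.X]-1 (1,2)[O.O/..X/X.X]-1 (2,1)[O.O/.../XXX]-1
p2 O@[OXO/.../X.X]: (1,0)[OXO/O../X.X]-1* (1,1)[OXO/.O./X.X]-1 (1,2)[OXO/..O/X.X]-1 (2,1)[OXO/.../XOX]-1
p3 X@[OXO/O../X.X]: (1,1)[OXO/OX./X.X]+1* (1,2)[OXO/O.X/X.X]-1 (2,1)[OXO/O../XXX]-1
p4 O@[OXO/OX./X.X] terminal -1; root [O.O/.../X.X] d6

X's best at [O.O/.../X.X]: (0,1)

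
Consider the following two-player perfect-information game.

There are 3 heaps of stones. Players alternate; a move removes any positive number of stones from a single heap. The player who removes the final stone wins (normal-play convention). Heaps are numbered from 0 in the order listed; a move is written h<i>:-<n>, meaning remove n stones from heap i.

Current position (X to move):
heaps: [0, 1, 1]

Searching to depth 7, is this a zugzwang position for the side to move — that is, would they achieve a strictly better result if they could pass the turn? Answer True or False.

zugzwang((0,1,1), X) = True

[(0,1,1)] X move#1: h1:-1:-1/(0,0,1)*, h2:-1:-1/(0,1,0)
[(0,0,1)] O move#2: h2:-1:+1/(0,0,0)*
[(0,0,0)] end (terminal -1, X#3); searched (0,1,1) to 7
suppose X passes — search the same position with O to move:
pass> [(0,1,1)] O move#1: h1:-1:-1/(0,0,1)*, h2:-1:-1/(0,1,0)
pass> [(0,0,1)] X move#2: h2:-1:+1/(0,0,0)*
pass> [(0,0,0)] end (terminal -1, O#3); searched (0,1,1) to 7
for X: play -1, pass +1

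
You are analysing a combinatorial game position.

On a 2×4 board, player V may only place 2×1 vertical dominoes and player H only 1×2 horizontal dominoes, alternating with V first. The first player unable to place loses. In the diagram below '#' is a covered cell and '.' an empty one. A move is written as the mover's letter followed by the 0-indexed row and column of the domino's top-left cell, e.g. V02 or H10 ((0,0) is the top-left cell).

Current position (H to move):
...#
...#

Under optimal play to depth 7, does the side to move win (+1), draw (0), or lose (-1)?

[...#/...#] H move#1: H00:+1/##.#/...#*, H01:+1/.###/...#, H10:+1/...#/##.#, H11:+1/...#/.###
[##.#/...#] V move#2: V02:-1/####/..##*
[####/..##] H move#3: H10:+1/####/####*
[####/####] end (terminal -1, V#4); searched ...#/...# to 7

value(...#/...#, H) = +1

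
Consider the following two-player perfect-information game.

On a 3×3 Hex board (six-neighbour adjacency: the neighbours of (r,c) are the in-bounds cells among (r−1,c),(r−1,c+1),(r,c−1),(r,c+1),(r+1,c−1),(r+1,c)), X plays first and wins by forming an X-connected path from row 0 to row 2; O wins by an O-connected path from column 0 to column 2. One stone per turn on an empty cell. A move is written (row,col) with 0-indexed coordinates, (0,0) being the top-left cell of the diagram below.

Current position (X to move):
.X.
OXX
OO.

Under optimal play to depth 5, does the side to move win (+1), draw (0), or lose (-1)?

value(.X./OXX/OO., X) = +1

[.X./OXX/OO.] X move#1: (0,0):-1/XX./OXX/OO., (0,2):-1/.XX/OXX/OO., (2,2):+1/.X./OXX/OOX*
[.X./OXX/OOX] end (terminal -1, O#2); searched .X./OXX/OO. to 5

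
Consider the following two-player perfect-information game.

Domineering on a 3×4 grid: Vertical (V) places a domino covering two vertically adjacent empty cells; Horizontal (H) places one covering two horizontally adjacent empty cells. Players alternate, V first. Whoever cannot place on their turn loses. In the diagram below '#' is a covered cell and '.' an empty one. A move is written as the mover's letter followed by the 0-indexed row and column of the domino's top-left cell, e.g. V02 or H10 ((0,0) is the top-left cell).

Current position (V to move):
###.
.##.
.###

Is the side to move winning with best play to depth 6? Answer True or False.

V winning at [###./.##./.###]: True

p1 V@[###./.##./.###]: V03[####/.###/.###]+1* V10[###./###./####]+1
p2 H@[####/.###/.###] terminal -1; root [###./.##./.###] d6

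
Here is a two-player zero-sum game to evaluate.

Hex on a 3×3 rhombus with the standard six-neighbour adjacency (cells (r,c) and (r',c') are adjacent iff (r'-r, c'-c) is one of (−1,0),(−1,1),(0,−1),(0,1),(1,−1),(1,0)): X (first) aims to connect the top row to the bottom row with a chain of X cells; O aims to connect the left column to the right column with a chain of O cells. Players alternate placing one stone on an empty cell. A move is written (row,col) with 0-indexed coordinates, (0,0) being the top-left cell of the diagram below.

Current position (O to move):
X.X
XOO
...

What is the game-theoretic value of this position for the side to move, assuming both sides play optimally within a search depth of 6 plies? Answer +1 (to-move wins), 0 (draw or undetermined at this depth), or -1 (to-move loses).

value(X.X/XOO/..., O) = +1

p1 O@[X.X/XOO/...]: (0,1)[XOX/XOO/...]-1 (2,0)[X.X/XOO/O..]+1* (2,1)[X.X/XOO/.O.]-1 (2,2)[X.X/XOO/..O]-1
p2 X@[X.X/XOO/O..] terminal -1; root [X.X/XOO/...] d6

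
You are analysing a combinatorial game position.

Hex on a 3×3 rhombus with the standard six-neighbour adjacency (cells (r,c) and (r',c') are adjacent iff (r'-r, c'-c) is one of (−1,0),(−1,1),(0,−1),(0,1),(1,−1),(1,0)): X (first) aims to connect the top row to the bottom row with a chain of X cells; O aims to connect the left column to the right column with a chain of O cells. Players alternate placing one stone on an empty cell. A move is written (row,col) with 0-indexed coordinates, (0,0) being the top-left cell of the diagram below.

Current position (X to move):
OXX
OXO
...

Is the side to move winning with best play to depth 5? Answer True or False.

p1 X@[OXX/OXO/...]: (2,0)[OXX/OXO/X..]+1* (2,1)[OXX/OXO/.X.]+1 (2,2)[OXX/OXO/..X]+1
p2 O@[OXX/OXO/X..] terminal -1; root [OXX/OXO/...] d5

X winning at [OXX/OXO/...]: True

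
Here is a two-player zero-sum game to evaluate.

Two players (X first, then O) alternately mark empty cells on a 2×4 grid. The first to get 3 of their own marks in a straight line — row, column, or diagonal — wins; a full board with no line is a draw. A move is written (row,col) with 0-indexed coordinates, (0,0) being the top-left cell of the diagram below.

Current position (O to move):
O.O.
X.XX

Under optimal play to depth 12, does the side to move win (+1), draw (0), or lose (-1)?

ply 1, O at O.O./X.XX | (0,1)=+1→OOO./X.XX*; (0,3)=-1→O.OO/X.XX; (1,1)=+0→O.O./XOXX
ply 2: OOO./X.XX is terminal -1 (X); from O.O./X.XX depth 12

value(O.O./X.XX, O) = +1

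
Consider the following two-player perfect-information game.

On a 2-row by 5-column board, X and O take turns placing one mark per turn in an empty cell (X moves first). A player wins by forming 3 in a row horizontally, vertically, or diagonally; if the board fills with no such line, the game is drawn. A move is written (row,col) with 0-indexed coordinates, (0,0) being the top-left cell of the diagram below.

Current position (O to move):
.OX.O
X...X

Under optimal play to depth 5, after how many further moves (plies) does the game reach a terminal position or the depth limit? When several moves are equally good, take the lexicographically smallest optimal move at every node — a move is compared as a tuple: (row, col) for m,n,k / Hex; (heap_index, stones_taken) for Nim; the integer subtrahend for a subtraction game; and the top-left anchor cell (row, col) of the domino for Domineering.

ply 1, O at .OX.O/X...X | (0,0)=-1→OOX.O/X...X; (0,3)=-1→.OXOO/X...X; (1,1)=+0→.OX.O/XO..X*; (1,2)=+0→.OX.O/X.O.X; (1,3)=+0→.OX.O/X..OX
ply 2, X at .OX.O/XO..X | (0,0)=+0→XOX.O/XO..X*; (0,3)=+0→.OXXO/XO..X; (1,2)=+0→.OX.O/XOX.X; (1,3)=+0→.OX.O/XO.XX
ply 3, O at XOX.O/XO..X | (0,3)=+0→XOXOO/XO..X*; (1,2)=+0→XOX.O/XOO.X; (1,3)=+0→XOX.O/XO.OX
ply 4, X at XOXOO/XO..X | (1,2)=+0→XOXOO/XOX.X*; (1,3)=+0→XOXOO/XO.XX
ply 5, O at XOXOO/XOX.X | (1,3)=+0→XOXOO/XOXOX*
ply 6: XOXOO/XOXOX is terminal +0 (X); from .OX.O/X...X depth 5

PV length from [.OX.O/X...X]: 5 plies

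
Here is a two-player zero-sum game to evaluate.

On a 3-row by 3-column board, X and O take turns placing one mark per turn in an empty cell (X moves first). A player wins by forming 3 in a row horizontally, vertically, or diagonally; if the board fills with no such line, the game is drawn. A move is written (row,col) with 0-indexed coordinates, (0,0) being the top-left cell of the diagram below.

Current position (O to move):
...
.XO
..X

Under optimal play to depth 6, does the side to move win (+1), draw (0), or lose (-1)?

ply 1, O at .../.XO/..X | (0,0)=-1→O../.XO/..X*; (0,1)=-1→.O./.XO/..X; (0,2)=-1→..O/.XO/..X; (1,0)=-1→.../OXO/..X; (2,0)=-1→.../.XO/O.X; (2,1)=-1→.../.XO/.OX
ply 2, X at O../.XO/..X | (0,1)=+0→OX./.XO/..X; (0,2)=+0→O.X/.XO/..X; (1,0)=+0→O../XXO/..X; (2,0)=+1→O../.XO/X.X*; (2,1)=+1→O../.XO/.XX
ply 3, O at O../.XO/X.X | (0,1)=-1→OO./.XO/X.X*; (0,2)=-1→O.O/.XO/X.X; (1,0)=-1→O../OXO/X.X; (2,1)=-1→O../.XO/XOX
ply 4, X at OO./.XO/X.X | (0,2)=+1→OOX/.XO/X.X*; (1,0)=-1→OO./XXO/X.X; (2,1)=+1→OO./.XO/XXX
ply 5: OOX/.XO/X.X is terminal -1 (O); from .../.XO/..X depth 6

value(.../.XO/..X, O) = -1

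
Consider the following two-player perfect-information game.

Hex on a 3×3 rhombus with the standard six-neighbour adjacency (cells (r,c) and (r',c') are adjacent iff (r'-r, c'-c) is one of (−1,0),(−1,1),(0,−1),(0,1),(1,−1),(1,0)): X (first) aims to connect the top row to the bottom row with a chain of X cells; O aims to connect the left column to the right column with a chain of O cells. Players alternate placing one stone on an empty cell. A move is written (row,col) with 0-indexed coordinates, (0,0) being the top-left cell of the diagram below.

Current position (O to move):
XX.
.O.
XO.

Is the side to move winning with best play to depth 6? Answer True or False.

ply 1, O at XX./.O./XO. | (0,2)=-1→XXO/.O./XO.; (1,0)=+1→XX./OO./XO.*; (1,2)=-1→XX./.OO/XO.; (2,2)=-1→XX./.O./XOO
ply 2, X at XX./OO./XO. | (0,2)=-1→XXX/OO./XO.*; (1,2)=-1→XX./OOX/XO.; (2,2)=-1→XX./OO./XOX
ply 3, O at XXX/OO./XO. | (1,2)=+1→XXX/OOO/XO.*; (2,2)=+1→XXX/OO./XOO
ply 4: XXX/OOO/XO. is terminal -1 (X); from XX./.O./XO. depth 6

O winning at [XX./.O./XO.]: True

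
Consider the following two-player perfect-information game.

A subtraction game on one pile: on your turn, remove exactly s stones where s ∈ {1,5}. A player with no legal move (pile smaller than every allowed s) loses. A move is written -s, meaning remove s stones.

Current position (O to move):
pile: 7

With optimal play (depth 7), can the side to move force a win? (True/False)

O winning at [7]: True

ply 1, O at 7 | -1=+1→6*; -5=+1→2
ply 2, X at 6 | -1=-1→5*; -5=-1→1
ply 3, O at 5 | -1=+1→4*; -5=+1→0
ply 4, X at 4 | -1=-1→3*
ply 5, O at 3 | -1=+1→2*
ply 6, X at 2 | -1=-1→1*
ply 7, O at 1 | -1=+1→0*
ply 8: 0 is terminal -1 (X); from 7 depth 7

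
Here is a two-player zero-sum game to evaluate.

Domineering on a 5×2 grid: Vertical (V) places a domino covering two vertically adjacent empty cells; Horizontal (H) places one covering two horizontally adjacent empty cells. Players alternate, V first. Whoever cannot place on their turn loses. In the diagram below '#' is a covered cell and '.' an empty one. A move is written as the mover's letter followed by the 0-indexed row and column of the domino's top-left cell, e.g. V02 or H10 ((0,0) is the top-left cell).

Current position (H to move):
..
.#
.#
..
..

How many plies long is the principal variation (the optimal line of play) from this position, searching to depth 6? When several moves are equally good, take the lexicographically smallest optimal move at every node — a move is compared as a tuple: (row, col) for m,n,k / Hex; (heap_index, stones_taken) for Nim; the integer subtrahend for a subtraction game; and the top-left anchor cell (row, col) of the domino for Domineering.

PV length from [../.#/.#/../..]: 3 plies

ply 1, H at ../.#/.#/../.. | H00=-1→##/.#/.#/../..; H30=+1→../.#/.#/##/..*; H40=+1→../.#/.#/../##
ply 2, V at ../.#/.#/##/.. | V00=-1→#./##/.#/##/..*; V10=-1→../##/##/##/..
ply 3, H at #./##/.#/##/.. | H40=+1→#./##/.#/##/##*
ply 4: #./##/.#/##/## is terminal -1 (V); from ../.#/.#/../.. depth 6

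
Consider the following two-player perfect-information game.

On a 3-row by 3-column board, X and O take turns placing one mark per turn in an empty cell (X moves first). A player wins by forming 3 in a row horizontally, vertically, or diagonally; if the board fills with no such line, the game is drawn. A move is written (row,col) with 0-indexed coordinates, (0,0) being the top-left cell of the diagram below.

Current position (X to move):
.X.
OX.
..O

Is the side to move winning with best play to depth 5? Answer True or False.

X winning at [.X./OX./..O]: True

p1 X@[.X./OX./..O]: (0,0)[XX./OX./..O]+1* (0,2)[.XX/OX./..O]+1 (1,2)[.X./OXX/..O]+0 (2,0)[.X./OX./X.O]+1 (2,1)[.X./OX./.XO]+1
p2 O@[XX./OX./..O]: (0,2)[XXO/OX./..O]-1* (1,2)[XX./OXO/..O]-1 (2,0)[XX./OX./O.O]-1 (2,1)[XX./OX./.OO]-1
p3 X@[XXO/OX./..O]: (1,2)[XXO/OXX/..O]+0 (2,0)[XXO/OX./X.O]-1 (2,1)[XXO/OX./.XO]+1*
p4 O@[XXO/OX./.XO] terminal -1; root [.X./OX./..O] d5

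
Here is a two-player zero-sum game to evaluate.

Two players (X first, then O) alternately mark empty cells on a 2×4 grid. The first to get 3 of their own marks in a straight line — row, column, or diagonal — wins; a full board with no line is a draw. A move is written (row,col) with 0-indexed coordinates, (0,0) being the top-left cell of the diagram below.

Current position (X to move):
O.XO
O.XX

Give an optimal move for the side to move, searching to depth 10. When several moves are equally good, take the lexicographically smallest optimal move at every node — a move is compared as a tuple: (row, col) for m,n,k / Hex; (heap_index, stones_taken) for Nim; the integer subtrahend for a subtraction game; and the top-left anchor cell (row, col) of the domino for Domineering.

X's best at [O.XO/O.XX]: (1,1)

[O.XO/O.XX] X move#1: (0,1):+0/OXXO/O.XX, (1,1):+1/O.XO/OXXX*
[O.XO/OXXX] end (terminal -1, O#2); searched O.XO/O.XX to 10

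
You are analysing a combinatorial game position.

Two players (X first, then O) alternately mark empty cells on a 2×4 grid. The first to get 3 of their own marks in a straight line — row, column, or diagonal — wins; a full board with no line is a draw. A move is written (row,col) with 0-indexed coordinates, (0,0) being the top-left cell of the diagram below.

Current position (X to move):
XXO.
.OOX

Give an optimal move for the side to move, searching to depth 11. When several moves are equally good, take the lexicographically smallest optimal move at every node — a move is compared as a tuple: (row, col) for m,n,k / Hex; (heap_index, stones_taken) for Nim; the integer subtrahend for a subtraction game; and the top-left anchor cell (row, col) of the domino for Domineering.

X's best at [XXO./.OOX]: (1,0)

[XXO./.OOX] X move#1: (0,3):-1/XXOX/.OOX, (1,0):+0/XXO./XOOX*
[XXO./XOOX] O move#2: (0,3):+0/XXOO/XOOX*
[XXOO/XOOX] end (terminal +0, X#3); searched XXO./.OOX to 11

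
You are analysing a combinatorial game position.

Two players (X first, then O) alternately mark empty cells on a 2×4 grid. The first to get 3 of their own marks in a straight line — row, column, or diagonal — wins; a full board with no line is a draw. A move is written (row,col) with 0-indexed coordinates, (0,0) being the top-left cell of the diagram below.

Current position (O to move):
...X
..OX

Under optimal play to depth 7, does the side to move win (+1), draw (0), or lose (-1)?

value(...X/..OX, O) = 0

[...X/..OX] O move#1: (0,0):+0/O..X/..OX*, (0,1):+0/.O.X/..OX, (0,2):+0/..OX/..OX, (1,0):+0/...X/O.OX, (1,1):+0/...X/.OOX
[O..X/..OX] X move#2: (0,1):+0/OX.X/..OX*, (0,2):+0/O.XX/..OX, (1,0):+0/O..X/X.OX, (1,1):+0/O..X/.XOX
[OX.X/..OX] O move#3: (0,2):+0/OXOX/..OX*, (1,0):-1/OX.X/O.OX, (1,1):-1/OX.X/.OOX
[OXOX/..OX] X move#4: (1,0):+0/OXOX/X.OX*, (1,1):+0/OXOX/.XOX
[OXOX/X.OX] O move#5: (1,1):+0/OXOX/XOOX*
[OXOX/XOOX] end (terminal +0, X#6); searched ...X/..OX to 7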